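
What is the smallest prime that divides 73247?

73247 is odd.
Digit sum 23, not divisible by 3.
Ends in 7: not divisible by 5.
7: 73247 = 7·10463 + 6
11: 73247 = 11·6658 + 9
13: 73247 = 13·5634 + 5
17: 73247 = 17·4308 + 11
19: 73247 = 19·3855 + 2
23: 73247 = 23·3184 + 15
29: 73247 = 29·2525 + 22
31: 73247 = 31·2362 + 25
37: 73247 = 37·1979 + 24
41: 73247 = 41·1786 + 21
43: 73247 = 43·1703 + 18
47: 73247 = 47·1558 + 21
53: 73247 = 53·1382 + 1
59: 73247 = 59·1241 + 28
61: 73247 = 61·1200 + 47
67: 73247 = 67·1093 + 16
71: 73247 = 71·1031 + 46
73: 73247 = 73·1003 + 28
79: 73247 = 79·927 + 14
83: 73247 = 83·882 + 41
89: 73247 = 89·823

89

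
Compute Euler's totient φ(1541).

1452

Factor: 1541 = 23 · 67.
φ(1541) = (23−1) · (67−1) = 22 · 66 = 1452.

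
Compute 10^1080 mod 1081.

813

10^1 ≡ 10 (mod 1081)
10^2 ≡ 10^2 = 100 ≡ 100 (mod 1081)
10^4 ≡ 100^2 = 10000 ≡ 271 (mod 1081)
10^8 ≡ 271^2 = 73441 ≡ 1014 (mod 1081)
10^16 ≡ 1014^2 = 1028196 ≡ 165 (mod 1081)
10^32 ≡ 165^2 = 27225 ≡ 200 (mod 1081)
10^64 ≡ 200^2 = 40000 ≡ 3 (mod 1081)
10^128 ≡ 3^2 = 9 ≡ 9 (mod 1081)
10^256 ≡ 9^2 = 81 ≡ 81 (mod 1081)
10^512 ≡ 81^2 = 6561 ≡ 75 (mod 1081)
10^1024 ≡ 75^2 = 5625 ≡ 220 (mod 1081)
1080 = 1024 + 32 + 16 + 8 in binary powers of 2.
So 10^1080 ≡ 220 · 200 · 165 · 1014 ≡ 813 (mod 1081).
Since 813 ≠ 1, base 10 is a Fermat witness: 1081 is composite.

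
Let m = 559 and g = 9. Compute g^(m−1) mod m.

9^1 ≡ 9 (mod 559)
9^2 ≡ 9^2 = 81 ≡ 81 (mod 559)
9^4 ≡ 81^2 = 6561 ≡ 412 (mod 559)
9^8 ≡ 412^2 = 169744 ≡ 367 (mod 559)
9^16 ≡ 367^2 = 134689 ≡ 529 (mod 559)
9^32 ≡ 529^2 = 279841 ≡ 341 (mod 559)
9^64 ≡ 341^2 = 116281 ≡ 9 (mod 559)
9^128 ≡ 9^2 = 81 ≡ 81 (mod 559)
9^256 ≡ 81^2 = 6561 ≡ 412 (mod 559)
9^512 ≡ 412^2 = 169744 ≡ 367 (mod 559)
558 = 512 + 32 + 8 + 4 + 2 in binary powers of 2.
So 9^558 ≡ 367 · 341 · 367 · 412 · 81 ≡ 274 (mod 559).
Since 274 ≠ 1, base 9 is a Fermat witness: 559 is composite.

274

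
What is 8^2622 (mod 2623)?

613

8^1 ≡ 8 (mod 2623)
8^2 ≡ 8^2 = 64 ≡ 64 (mod 2623)
8^4 ≡ 64^2 = 4096 ≡ 1473 (mod 2623)
8^8 ≡ 1473^2 = 2169729 ≡ 508 (mod 2623)
8^16 ≡ 508^2 = 258064 ≡ 1010 (mod 2623)
8^32 ≡ 1010^2 = 1020100 ≡ 2376 (mod 2623)
8^64 ≡ 2376^2 = 5645376 ≡ 680 (mod 2623)
8^128 ≡ 680^2 = 462400 ≡ 752 (mod 2623)
8^256 ≡ 752^2 = 565504 ≡ 1559 (mod 2623)
8^512 ≡ 1559^2 = 2430481 ≡ 1583 (mod 2623)
8^1024 ≡ 1583^2 = 2505889 ≡ 924 (mod 2623)
8^2048 ≡ 924^2 = 853776 ≡ 1301 (mod 2623)
2622 = 2048 + 512 + 32 + 16 + 8 + 4 + 2 in binary powers of 2.
So 8^2622 ≡ 1301 · 1583 · 2376 · 1010 · 508 · 1473 · 64 ≡ 613 (mod 2623).
Since 613 ≠ 1, base 8 is a Fermat witness: 2623 is composite.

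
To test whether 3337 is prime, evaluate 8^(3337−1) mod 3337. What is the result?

1935

8^1 ≡ 8 (mod 3337)
8^2 ≡ 8^2 = 64 ≡ 64 (mod 3337)
8^4 ≡ 64^2 = 4096 ≡ 759 (mod 3337)
8^8 ≡ 759^2 = 576081 ≡ 2117 (mod 3337)
8^16 ≡ 2117^2 = 4481689 ≡ 98 (mod 3337)
8^32 ≡ 98^2 = 9604 ≡ 2930 (mod 3337)
8^64 ≡ 2930^2 = 8584900 ≡ 2136 (mod 3337)
8^128 ≡ 2136^2 = 4562496 ≡ 817 (mod 3337)
8^256 ≡ 817^2 = 667489 ≡ 89 (mod 3337)
8^512 ≡ 89^2 = 7921 ≡ 1247 (mod 3337)
8^1024 ≡ 1247^2 = 1555009 ≡ 3304 (mod 3337)
8^2048 ≡ 3304^2 = 10916416 ≡ 1089 (mod 3337)
3336 = 2048 + 1024 + 256 + 8 in binary powers of 2.
So 8^3336 ≡ 1089 · 3304 · 89 · 2117 ≡ 1935 (mod 3337).
Since 1935 ≠ 1, base 8 is a Fermat witness: 3337 is composite.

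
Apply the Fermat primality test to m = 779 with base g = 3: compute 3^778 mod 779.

3^1 ≡ 3 (mod 779)
3^2 ≡ 3^2 = 9 ≡ 9 (mod 779)
3^4 ≡ 9^2 = 81 ≡ 81 (mod 779)
3^8 ≡ 81^2 = 6561 ≡ 329 (mod 779)
3^16 ≡ 329^2 = 108241 ≡ 739 (mod 779)
3^32 ≡ 739^2 = 546121 ≡ 42 (mod 779)
3^64 ≡ 42^2 = 1764 ≡ 206 (mod 779)
3^128 ≡ 206^2 = 42436 ≡ 370 (mod 779)
3^256 ≡ 370^2 = 136900 ≡ 575 (mod 779)
3^512 ≡ 575^2 = 330625 ≡ 329 (mod 779)
778 = 512 + 256 + 8 + 2 in binary powers of 2.
So 3^778 ≡ 329 · 575 · 329 · 9 ≡ 214 (mod 779).
Since 214 ≠ 1, base 3 is a Fermat witness: 779 is composite.

214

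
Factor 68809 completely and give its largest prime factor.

68809 = 13 · 5293
5293 = 67 · 79
79 is prime.
So 68809 = 13 · 67 · 79; the largest prime factor is 79.

79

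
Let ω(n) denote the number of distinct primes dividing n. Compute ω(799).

799 = 17 · 47
799 = 17 · 47, which has 2 distinct prime factors.

2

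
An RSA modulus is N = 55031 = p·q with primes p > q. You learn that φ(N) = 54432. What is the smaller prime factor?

φ(n) = (p−1)(q−1) = n − (p+q) + 1, so p + q = 55031 − 54432 + 1 = 600.
p and q are the roots of t² − 600t + 55031 = 0.
Discriminant: 600² − 4·55031 = 360000 − 220124 = 139876; √139876 = 374.
q = (600 − 374)/2 = 113, p = (600 + 374)/2 = 487.
Check: 113 · 487 = 55031.

113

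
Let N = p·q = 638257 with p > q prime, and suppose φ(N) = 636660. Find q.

787

φ(n) = (p−1)(q−1) = n − (p+q) + 1, so p + q = 638257 − 636660 + 1 = 1598.
p and q are the roots of t² − 1598t + 638257 = 0.
Discriminant: 1598² − 4·638257 = 2553604 − 2553028 = 576; √576 = 24.
q = (1598 − 24)/2 = 787, p = (1598 + 24)/2 = 811.
Check: 787 · 811 = 638257.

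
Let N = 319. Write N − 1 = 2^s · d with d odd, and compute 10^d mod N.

319 − 1 = 318 = 2^1 · 159, so d = 159.
10^1 ≡ 10 (mod 319)
10^2 ≡ 10^2 = 100 ≡ 100 (mod 319)
10^4 ≡ 100^2 = 10000 ≡ 111 (mod 319)
10^8 ≡ 111^2 = 12321 ≡ 199 (mod 319)
10^16 ≡ 199^2 = 39601 ≡ 45 (mod 319)
10^32 ≡ 45^2 = 2025 ≡ 111 (mod 319)
10^64 ≡ 111^2 = 12321 ≡ 199 (mod 319)
10^128 ≡ 199^2 = 39601 ≡ 45 (mod 319)
159 = 128 + 16 + 8 + 4 + 2 + 1 in binary powers of 2.
So 10^159 ≡ 45 · 45 · 199 · 111 · 100 · 10 ≡ 21 (mod 319).
Squaring chain: 21; never reaches −1, so base 10 is a Miller–Rabin witness that 319 is composite.

21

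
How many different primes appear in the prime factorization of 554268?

554268 = 2^2 · 138567
138567 = 3 · 46189
46189 = 11 · 4199
4199 = 13 · 323
323 = 17 · 19
554268 = 2^2 · 3 · 11 · 13 · 17 · 19, which has 6 distinct prime factors.

6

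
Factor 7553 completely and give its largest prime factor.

83

7553 = 7 · 1079
1079 = 13 · 83
83 is prime.
So 7553 = 7 · 13 · 83; the largest prime factor is 83.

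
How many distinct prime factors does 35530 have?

5

35530 = 2 · 17765
17765 = 5 · 3553
3553 = 11 · 323
323 = 17 · 19
35530 = 2 · 5 · 11 · 17 · 19, which has 5 distinct prime factors.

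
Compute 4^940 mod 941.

4^1 ≡ 4 (mod 941)
4^2 ≡ 4^2 = 16 ≡ 16 (mod 941)
4^4 ≡ 16^2 = 256 ≡ 256 (mod 941)
4^8 ≡ 256^2 = 65536 ≡ 607 (mod 941)
4^16 ≡ 607^2 = 368449 ≡ 518 (mod 941)
4^32 ≡ 518^2 = 268324 ≡ 139 (mod 941)
4^64 ≡ 139^2 = 19321 ≡ 501 (mod 941)
4^128 ≡ 501^2 = 251001 ≡ 695 (mod 941)
4^256 ≡ 695^2 = 483025 ≡ 292 (mod 941)
4^512 ≡ 292^2 = 85264 ≡ 574 (mod 941)
940 = 512 + 256 + 128 + 32 + 8 + 4 in binary powers of 2.
So 4^940 ≡ 574 · 292 · 695 · 139 · 607 · 256 ≡ 1 (mod 941).
Since the result is 1, base 4 gives no evidence that 941 is composite.

1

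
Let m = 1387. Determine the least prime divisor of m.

1387 is odd.
Digit sum 19, not divisible by 3.
Ends in 7: not divisible by 5.
7: 1387 = 7·198 + 1
11: 1387 = 11·126 + 1
13: 1387 = 13·106 + 9
17: 1387 = 17·81 + 10
19: 1387 = 19·73

19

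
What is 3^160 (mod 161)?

3^1 ≡ 3 (mod 161)
3^2 ≡ 3^2 = 9 ≡ 9 (mod 161)
3^4 ≡ 9^2 = 81 ≡ 81 (mod 161)
3^8 ≡ 81^2 = 6561 ≡ 121 (mod 161)
3^16 ≡ 121^2 = 14641 ≡ 151 (mod 161)
3^32 ≡ 151^2 = 22801 ≡ 100 (mod 161)
3^64 ≡ 100^2 = 10000 ≡ 18 (mod 161)
3^128 ≡ 18^2 = 324 ≡ 2 (mod 161)
160 = 128 + 32 in binary powers of 2.
So 3^160 ≡ 2 · 100 ≡ 39 (mod 161).
Since 39 ≠ 1, base 3 is a Fermat witness: 161 is composite.

39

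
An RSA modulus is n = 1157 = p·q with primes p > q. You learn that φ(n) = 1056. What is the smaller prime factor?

φ(n) = (p−1)(q−1) = n − (p+q) + 1, so p + q = 1157 − 1056 + 1 = 102.
p and q are the roots of t² − 102t + 1157 = 0.
Discriminant: 102² − 4·1157 = 10404 − 4628 = 5776; √5776 = 76.
q = (102 − 76)/2 = 13, p = (102 + 76)/2 = 89.
Check: 13 · 89 = 1157.

13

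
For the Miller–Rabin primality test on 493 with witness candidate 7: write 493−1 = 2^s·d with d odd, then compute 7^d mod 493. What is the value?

371

493 − 1 = 492 = 2^2 · 123, so d = 123.
7^1 ≡ 7 (mod 493)
7^2 ≡ 7^2 = 49 ≡ 49 (mod 493)
7^4 ≡ 49^2 = 2401 ≡ 429 (mod 493)
7^8 ≡ 429^2 = 184041 ≡ 152 (mod 493)
7^16 ≡ 152^2 = 23104 ≡ 426 (mod 493)
7^32 ≡ 426^2 = 181476 ≡ 52 (mod 493)
7^64 ≡ 52^2 = 2704 ≡ 239 (mod 493)
123 = 64 + 32 + 16 + 8 + 2 + 1 in binary powers of 2.
So 7^123 ≡ 239 · 52 · 426 · 152 · 49 · 7 ≡ 371 (mod 493).
Squaring chain: 371 → 94; never reaches −1, so base 7 is a Miller–Rabin witness that 493 is composite.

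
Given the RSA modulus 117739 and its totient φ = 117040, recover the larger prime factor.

φ(n) = (p−1)(q−1) = n − (p+q) + 1, so p + q = 117739 − 117040 + 1 = 700.
p and q are the roots of t² − 700t + 117739 = 0.
Discriminant: 700² − 4·117739 = 490000 − 470956 = 19044; √19044 = 138.
q = (700 − 138)/2 = 281, p = (700 + 138)/2 = 419.
Check: 281 · 419 = 117739.

419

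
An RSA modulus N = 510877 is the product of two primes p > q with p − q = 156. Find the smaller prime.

Since p = q + 156, we have 510877 = q(q + 156), so q² + 156q − 510877 = 0.
Discriminant: 156² + 4·510877 = 24336 + 2043508 = 2067844; √2067844 = 1438.
q = (−156 + 1438)/2 = 641, and p = q + 156 = 797.
Check: 641 · 797 = 510877.

641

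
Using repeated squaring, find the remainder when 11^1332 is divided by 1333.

78

11^1 ≡ 11 (mod 1333)
11^2 ≡ 11^2 = 121 ≡ 121 (mod 1333)
11^4 ≡ 121^2 = 14641 ≡ 1311 (mod 1333)
11^8 ≡ 1311^2 = 1718721 ≡ 484 (mod 1333)
11^16 ≡ 484^2 = 234256 ≡ 981 (mod 1333)
11^32 ≡ 981^2 = 962361 ≡ 1268 (mod 1333)
11^64 ≡ 1268^2 = 1607824 ≡ 226 (mod 1333)
11^128 ≡ 226^2 = 51076 ≡ 422 (mod 1333)
11^256 ≡ 422^2 = 178084 ≡ 795 (mod 1333)
11^512 ≡ 795^2 = 632025 ≡ 183 (mod 1333)
11^1024 ≡ 183^2 = 33489 ≡ 164 (mod 1333)
1332 = 1024 + 256 + 32 + 16 + 4 in binary powers of 2.
So 11^1332 ≡ 164 · 795 · 1268 · 981 · 1311 ≡ 78 (mod 1333).
Since 78 ≠ 1, base 11 is a Fermat witness: 1333 is composite.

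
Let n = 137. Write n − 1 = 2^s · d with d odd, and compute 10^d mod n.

10

137 − 1 = 136 = 2^3 · 17, so d = 17.
10^1 ≡ 10 (mod 137)
10^2 ≡ 10^2 = 100 ≡ 100 (mod 137)
10^4 ≡ 100^2 = 10000 ≡ 136 (mod 137)
10^8 ≡ 136^2 = 18496 ≡ 1 (mod 137)
10^16 ≡ 1^2 = 1 ≡ 1 (mod 137)
17 = 16 + 1 in binary powers of 2.
So 10^17 ≡ 1 · 10 ≡ 10 (mod 137).
Squaring chain: 10 → 100 → 136; reaches −1, so base 10 does not prove 137 composite.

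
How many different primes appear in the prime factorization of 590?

590 = 2 · 295
295 = 5 · 59
590 = 2 · 5 · 59, which has 3 distinct prime factors.

3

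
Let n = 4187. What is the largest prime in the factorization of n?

79

4187 = 53 · 79
79 is prime.
So 4187 = 53 · 79; the largest prime factor is 79.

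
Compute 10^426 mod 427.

10^1 ≡ 10 (mod 427)
10^2 ≡ 10^2 = 100 ≡ 100 (mod 427)
10^4 ≡ 100^2 = 10000 ≡ 179 (mod 427)
10^8 ≡ 179^2 = 32041 ≡ 16 (mod 427)
10^16 ≡ 16^2 = 256 ≡ 256 (mod 427)
10^32 ≡ 256^2 = 65536 ≡ 205 (mod 427)
10^64 ≡ 205^2 = 42025 ≡ 179 (mod 427)
10^128 ≡ 179^2 = 32041 ≡ 16 (mod 427)
10^256 ≡ 16^2 = 256 ≡ 256 (mod 427)
426 = 256 + 128 + 32 + 8 + 2 in binary powers of 2.
So 10^426 ≡ 256 · 16 · 205 · 16 · 100 ≡ 393 (mod 427).
Since 393 ≠ 1, base 10 is a Fermat witness: 427 is composite.

393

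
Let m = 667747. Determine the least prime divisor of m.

667747 is odd.
Digit sum 37, not divisible by 3.
Ends in 7: not divisible by 5.
7: 667747 = 7·95392 + 3
11: 667747 = 11·60704 + 3
13: 667747 = 13·51365 + 2
17: 667747 = 17·39279 + 4
19: 667747 = 19·35144 + 11
23: 667747 = 23·29032 + 11
29: 667747 = 29·23025 + 22
31: 667747 = 31·21540 + 7
37: 667747 = 37·18047 + 8
41: 667747 = 41·16286 + 21
43: 667747 = 43·15529

43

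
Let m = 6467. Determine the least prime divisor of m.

29

6467 is odd.
Digit sum 23, not divisible by 3.
Ends in 7: not divisible by 5.
7: 6467 = 7·923 + 6
11: 6467 = 11·587 + 10
13: 6467 = 13·497 + 6
17: 6467 = 17·380 + 7
19: 6467 = 19·340 + 7
23: 6467 = 23·281 + 4
29: 6467 = 29·223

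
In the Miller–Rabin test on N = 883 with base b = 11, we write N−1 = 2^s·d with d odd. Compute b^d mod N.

883 − 1 = 882 = 2^1 · 441, so d = 441.
11^1 ≡ 11 (mod 883)
11^2 ≡ 11^2 = 121 ≡ 121 (mod 883)
11^4 ≡ 121^2 = 14641 ≡ 513 (mod 883)
11^8 ≡ 513^2 = 263169 ≡ 35 (mod 883)
11^16 ≡ 35^2 = 1225 ≡ 342 (mod 883)
11^32 ≡ 342^2 = 116964 ≡ 408 (mod 883)
11^64 ≡ 408^2 = 166464 ≡ 460 (mod 883)
11^128 ≡ 460^2 = 211600 ≡ 563 (mod 883)
11^256 ≡ 563^2 = 316969 ≡ 855 (mod 883)
441 = 256 + 128 + 32 + 16 + 8 + 1 in binary powers of 2.
So 11^441 ≡ 855 · 563 · 408 · 342 · 35 · 11 ≡ 882 (mod 883).
Since 11^d ≡ 882 (mod 883), base 11 does not prove 883 composite.

882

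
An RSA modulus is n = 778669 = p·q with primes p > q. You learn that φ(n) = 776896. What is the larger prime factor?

φ(n) = (p−1)(q−1) = n − (p+q) + 1, so p + q = 778669 − 776896 + 1 = 1774.
p and q are the roots of t² − 1774t + 778669 = 0.
Discriminant: 1774² − 4·778669 = 3147076 − 3114676 = 32400; √32400 = 180.
q = (1774 − 180)/2 = 797, p = (1774 + 180)/2 = 977.
Check: 797 · 977 = 778669.

977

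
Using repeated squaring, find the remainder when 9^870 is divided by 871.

9^1 ≡ 9 (mod 871)
9^2 ≡ 9^2 = 81 ≡ 81 (mod 871)
9^4 ≡ 81^2 = 6561 ≡ 464 (mod 871)
9^8 ≡ 464^2 = 215296 ≡ 159 (mod 871)
9^16 ≡ 159^2 = 25281 ≡ 22 (mod 871)
9^32 ≡ 22^2 = 484 ≡ 484 (mod 871)
9^64 ≡ 484^2 = 234256 ≡ 828 (mod 871)
9^128 ≡ 828^2 = 685584 ≡ 107 (mod 871)
9^256 ≡ 107^2 = 11449 ≡ 126 (mod 871)
9^512 ≡ 126^2 = 15876 ≡ 198 (mod 871)
870 = 512 + 256 + 64 + 32 + 4 + 2 in binary powers of 2.
So 9^870 ≡ 198 · 126 · 828 · 484 · 464 · 81 ≡ 612 (mod 871).
Since 612 ≠ 1, base 9 is a Fermat witness: 871 is composite.

612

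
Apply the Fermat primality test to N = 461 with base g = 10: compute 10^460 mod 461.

1

10^1 ≡ 10 (mod 461)
10^2 ≡ 10^2 = 100 ≡ 100 (mod 461)
10^4 ≡ 100^2 = 10000 ≡ 319 (mod 461)
10^8 ≡ 319^2 = 101761 ≡ 341 (mod 461)
10^16 ≡ 341^2 = 116281 ≡ 109 (mod 461)
10^32 ≡ 109^2 = 11881 ≡ 356 (mod 461)
10^64 ≡ 356^2 = 126736 ≡ 422 (mod 461)
10^128 ≡ 422^2 = 178084 ≡ 138 (mod 461)
10^256 ≡ 138^2 = 19044 ≡ 143 (mod 461)
460 = 256 + 128 + 64 + 8 + 4 in binary powers of 2.
So 10^460 ≡ 143 · 138 · 422 · 341 · 319 ≡ 1 (mod 461).
Since the result is 1, base 10 gives no evidence that 461 is composite.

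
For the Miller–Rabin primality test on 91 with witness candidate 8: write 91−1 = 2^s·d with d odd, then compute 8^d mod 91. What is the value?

91 − 1 = 90 = 2^1 · 45, so d = 45.
8^1 ≡ 8 (mod 91)
8^2 ≡ 8^2 = 64 ≡ 64 (mod 91)
8^4 ≡ 64^2 = 4096 ≡ 1 (mod 91)
8^8 ≡ 1^2 = 1 ≡ 1 (mod 91)
8^16 ≡ 1^2 = 1 ≡ 1 (mod 91)
8^32 ≡ 1^2 = 1 ≡ 1 (mod 91)
45 = 32 + 8 + 4 + 1 in binary powers of 2.
So 8^45 ≡ 1 · 1 · 1 · 8 ≡ 8 (mod 91).
Squaring chain: 8; never reaches −1, so base 8 is a Miller–Rabin witness that 91 is composite.

8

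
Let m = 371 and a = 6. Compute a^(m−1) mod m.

281

6^1 ≡ 6 (mod 371)
6^2 ≡ 6^2 = 36 ≡ 36 (mod 371)
6^4 ≡ 36^2 = 1296 ≡ 183 (mod 371)
6^8 ≡ 183^2 = 33489 ≡ 99 (mod 371)
6^16 ≡ 99^2 = 9801 ≡ 155 (mod 371)
6^32 ≡ 155^2 = 24025 ≡ 281 (mod 371)
6^64 ≡ 281^2 = 78961 ≡ 309 (mod 371)
6^128 ≡ 309^2 = 95481 ≡ 134 (mod 371)
6^256 ≡ 134^2 = 17956 ≡ 148 (mod 371)
370 = 256 + 64 + 32 + 16 + 2 in binary powers of 2.
So 6^370 ≡ 148 · 309 · 281 · 155 · 36 ≡ 281 (mod 371).
Since 281 ≠ 1, base 6 is a Fermat witness: 371 is composite.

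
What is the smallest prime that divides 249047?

249047 is odd.
Digit sum 26, not divisible by 3.
Ends in 7: not divisible by 5.
7: 249047 = 7·35578 + 1
11: 249047 = 11·22640 + 7
13: 249047 = 13·19157 + 6
17: 249047 = 17·14649 + 14
19: 249047 = 19·13107 + 14
23: 249047 = 23·10828 + 3
29: 249047 = 29·8587 + 24
31: 249047 = 31·8033 + 24
37: 249047 = 37·6731

37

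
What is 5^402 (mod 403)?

311

5^1 ≡ 5 (mod 403)
5^2 ≡ 5^2 = 25 ≡ 25 (mod 403)
5^4 ≡ 25^2 = 625 ≡ 222 (mod 403)
5^8 ≡ 222^2 = 49284 ≡ 118 (mod 403)
5^16 ≡ 118^2 = 13924 ≡ 222 (mod 403)
5^32 ≡ 222^2 = 49284 ≡ 118 (mod 403)
5^64 ≡ 118^2 = 13924 ≡ 222 (mod 403)
5^128 ≡ 222^2 = 49284 ≡ 118 (mod 403)
5^256 ≡ 118^2 = 13924 ≡ 222 (mod 403)
402 = 256 + 128 + 16 + 2 in binary powers of 2.
So 5^402 ≡ 222 · 118 · 222 · 25 ≡ 311 (mod 403).
Since 311 ≠ 1, base 5 is a Fermat witness: 403 is composite.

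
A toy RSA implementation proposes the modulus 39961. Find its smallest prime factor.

39961 is odd.
Digit sum 28, not divisible by 3.
Ends in 1: not divisible by 5.
7: 39961 = 7·5708 + 5
11: 39961 = 11·3632 + 9
13: 39961 = 13·3073 + 12
17: 39961 = 17·2350 + 11
19: 39961 = 19·2103 + 4
23: 39961 = 23·1737 + 10
29: 39961 = 29·1377 + 28
31: 39961 = 31·1289 + 2
37: 39961 = 37·1080 + 1
41: 39961 = 41·974 + 27
43: 39961 = 43·929 + 14
47: 39961 = 47·850 + 11
53: 39961 = 53·753 + 52
59: 39961 = 59·677 + 18
61: 39961 = 61·655 + 6
67: 39961 = 67·596 + 29
71: 39961 = 71·562 + 59
73: 39961 = 73·547 + 30
79: 39961 = 79·505 + 66
83: 39961 = 83·481 + 38
89: 39961 = 89·449

89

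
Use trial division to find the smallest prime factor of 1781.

13

1781 is odd.
Digit sum 17, not divisible by 3.
Ends in 1: not divisible by 5.
7: 1781 = 7·254 + 3
11: 1781 = 11·161 + 10
13: 1781 = 13·137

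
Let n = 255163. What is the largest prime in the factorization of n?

255163 = 47 · 5429
5429 = 61 · 89
89 is prime.
So 255163 = 47 · 61 · 89; the largest prime factor is 89.

89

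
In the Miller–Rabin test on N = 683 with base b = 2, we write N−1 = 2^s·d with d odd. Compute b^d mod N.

682

683 − 1 = 682 = 2^1 · 341, so d = 341.
2^1 ≡ 2 (mod 683)
2^2 ≡ 2^2 = 4 ≡ 4 (mod 683)
2^4 ≡ 4^2 = 16 ≡ 16 (mod 683)
2^8 ≡ 16^2 = 256 ≡ 256 (mod 683)
2^16 ≡ 256^2 = 65536 ≡ 651 (mod 683)
2^32 ≡ 651^2 = 423801 ≡ 341 (mod 683)
2^64 ≡ 341^2 = 116281 ≡ 171 (mod 683)
2^128 ≡ 171^2 = 29241 ≡ 555 (mod 683)
2^256 ≡ 555^2 = 308025 ≡ 675 (mod 683)
341 = 256 + 64 + 16 + 4 + 1 in binary powers of 2.
So 2^341 ≡ 675 · 171 · 651 · 16 · 2 ≡ 682 (mod 683).
Since 2^d ≡ 682 (mod 683), base 2 does not prove 683 composite.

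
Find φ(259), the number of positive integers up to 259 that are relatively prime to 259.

216

Factor: 259 = 7 · 37.
φ(259) = (7−1) · (37−1) = 6 · 36 = 216.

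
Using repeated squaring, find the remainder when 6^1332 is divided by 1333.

1

6^1 ≡ 6 (mod 1333)
6^2 ≡ 6^2 = 36 ≡ 36 (mod 1333)
6^4 ≡ 36^2 = 1296 ≡ 1296 (mod 1333)
6^8 ≡ 1296^2 = 1679616 ≡ 36 (mod 1333)
6^16 ≡ 36^2 = 1296 ≡ 1296 (mod 1333)
6^32 ≡ 1296^2 = 1679616 ≡ 36 (mod 1333)
6^64 ≡ 36^2 = 1296 ≡ 1296 (mod 1333)
6^128 ≡ 1296^2 = 1679616 ≡ 36 (mod 1333)
6^256 ≡ 36^2 = 1296 ≡ 1296 (mod 1333)
6^512 ≡ 1296^2 = 1679616 ≡ 36 (mod 1333)
6^1024 ≡ 36^2 = 1296 ≡ 1296 (mod 1333)
1332 = 1024 + 256 + 32 + 16 + 4 in binary powers of 2.
So 6^1332 ≡ 1296 · 1296 · 36 · 1296 · 1296 ≡ 1 (mod 1333).
Since the result is 1, base 6 gives no evidence that 1333 is composite.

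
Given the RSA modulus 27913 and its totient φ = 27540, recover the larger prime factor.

φ(n) = (p−1)(q−1) = n − (p+q) + 1, so p + q = 27913 − 27540 + 1 = 374.
p and q are the roots of t² − 374t + 27913 = 0.
Discriminant: 374² − 4·27913 = 139876 − 111652 = 28224; √28224 = 168.
q = (374 − 168)/2 = 103, p = (374 + 168)/2 = 271.
Check: 103 · 271 = 27913.

271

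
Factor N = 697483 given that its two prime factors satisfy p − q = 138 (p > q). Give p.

Since p = q + 138, we have 697483 = q(q + 138), so q² + 138q − 697483 = 0.
Discriminant: 138² + 4·697483 = 19044 + 2789932 = 2808976; √2808976 = 1676.
q = (−138 + 1676)/2 = 769, and p = q + 138 = 907.
Check: 769 · 907 = 697483.

907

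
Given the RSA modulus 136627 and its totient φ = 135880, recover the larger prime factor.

431

φ(n) = (p−1)(q−1) = n − (p+q) + 1, so p + q = 136627 − 135880 + 1 = 748.
p and q are the roots of t² − 748t + 136627 = 0.
Discriminant: 748² − 4·136627 = 559504 − 546508 = 12996; √12996 = 114.
q = (748 − 114)/2 = 317, p = (748 + 114)/2 = 431.
Check: 317 · 431 = 136627.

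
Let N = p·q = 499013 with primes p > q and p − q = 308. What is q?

Since p = q + 308, we have 499013 = q(q + 308), so q² + 308q − 499013 = 0.
Discriminant: 308² + 4·499013 = 94864 + 1996052 = 2090916; √2090916 = 1446.
q = (−308 + 1446)/2 = 569, and p = q + 308 = 877.
Check: 569 · 877 = 499013.

569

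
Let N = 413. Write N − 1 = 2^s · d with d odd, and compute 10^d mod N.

129

413 − 1 = 412 = 2^2 · 103, so d = 103.
10^1 ≡ 10 (mod 413)
10^2 ≡ 10^2 = 100 ≡ 100 (mod 413)
10^4 ≡ 100^2 = 10000 ≡ 88 (mod 413)
10^8 ≡ 88^2 = 7744 ≡ 310 (mod 413)
10^16 ≡ 310^2 = 96100 ≡ 284 (mod 413)
10^32 ≡ 284^2 = 80656 ≡ 121 (mod 413)
10^64 ≡ 121^2 = 14641 ≡ 186 (mod 413)
103 = 64 + 32 + 4 + 2 + 1 in binary powers of 2.
So 10^103 ≡ 186 · 121 · 88 · 100 · 10 ≡ 129 (mod 413).
Squaring chain: 129 → 121; never reaches −1, so base 10 is a Miller–Rabin witness that 413 is composite.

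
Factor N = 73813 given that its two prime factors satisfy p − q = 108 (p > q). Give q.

Since p = q + 108, we have 73813 = q(q + 108), so q² + 108q − 73813 = 0.
Discriminant: 108² + 4·73813 = 11664 + 295252 = 306916; √306916 = 554.
q = (−108 + 554)/2 = 223, and p = q + 108 = 331.
Check: 223 · 331 = 73813.

223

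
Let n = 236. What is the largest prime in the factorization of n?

236 = 2 · 118
118 = 2 · 59
59 is prime.
So 236 = 2^2 · 59; the largest prime factor is 59.

59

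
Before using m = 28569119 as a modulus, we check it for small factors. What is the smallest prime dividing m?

28569119 is odd.
Digit sum 41, not divisible by 3.
Ends in 9: not divisible by 5.
7: 28569119 = 7·4081302 + 5
11: 28569119 = 11·2597192 + 7
13: 28569119 = 13·2197624 + 7
17: 28569119 = 17·1680536 + 7
19: 28569119 = 19·1503637 + 16
23: 28569119 = 23·1242135 + 14
29: 28569119 = 29·985142 + 1
31: 28569119 = 31·921584 + 15
37: 28569119 = 37·772138 + 13
41: 28569119 = 41·696807 + 32
43: 28569119 = 43·664398 + 5
47: 28569119 = 47·607853 + 28
53: 28569119 = 53·539039 + 52
59: 28569119 = 59·484222 + 21
61: 28569119 = 61·468346 + 13
67: 28569119 = 67·426404 + 51
71: 28569119 = 71·402381 + 68
73: 28569119 = 73·391357 + 58
79: 28569119 = 79·361634 + 33
83: 28569119 = 83·344206 + 21
89: 28569119 = 89·321001 + 30
97: 28569119 = 97·294527

97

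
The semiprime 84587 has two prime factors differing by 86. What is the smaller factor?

Since p = q + 86, we have 84587 = q(q + 86), so q² + 86q − 84587 = 0.
Discriminant: 86² + 4·84587 = 7396 + 338348 = 345744; √345744 = 588.
q = (−86 + 588)/2 = 251, and p = q + 86 = 337.
Check: 251 · 337 = 84587.

251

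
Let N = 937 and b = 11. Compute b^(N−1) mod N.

1

11^1 ≡ 11 (mod 937)
11^2 ≡ 11^2 = 121 ≡ 121 (mod 937)
11^4 ≡ 121^2 = 14641 ≡ 586 (mod 937)
11^8 ≡ 586^2 = 343396 ≡ 454 (mod 937)
11^16 ≡ 454^2 = 206116 ≡ 913 (mod 937)
11^32 ≡ 913^2 = 833569 ≡ 576 (mod 937)
11^64 ≡ 576^2 = 331776 ≡ 78 (mod 937)
11^128 ≡ 78^2 = 6084 ≡ 462 (mod 937)
11^256 ≡ 462^2 = 213444 ≡ 745 (mod 937)
11^512 ≡ 745^2 = 555025 ≡ 321 (mod 937)
936 = 512 + 256 + 128 + 32 + 8 in binary powers of 2.
So 11^936 ≡ 321 · 745 · 462 · 576 · 454 ≡ 1 (mod 937).
Since the result is 1, base 11 gives no evidence that 937 is composite.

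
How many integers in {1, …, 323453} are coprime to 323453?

294768

Factor: 323453 = 13 · 139 · 179.
φ(323453) = (13−1) · (139−1) · (179−1) = 12 · 138 · 178 = 294768.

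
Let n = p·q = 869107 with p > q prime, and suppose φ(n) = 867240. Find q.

φ(n) = (p−1)(q−1) = n − (p+q) + 1, so p + q = 869107 − 867240 + 1 = 1868.
p and q are the roots of t² − 1868t + 869107 = 0.
Discriminant: 1868² − 4·869107 = 3489424 − 3476428 = 12996; √12996 = 114.
q = (1868 − 114)/2 = 877, p = (1868 + 114)/2 = 991.
Check: 877 · 991 = 869107.

877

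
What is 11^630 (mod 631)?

1

11^1 ≡ 11 (mod 631)
11^2 ≡ 11^2 = 121 ≡ 121 (mod 631)
11^4 ≡ 121^2 = 14641 ≡ 128 (mod 631)
11^8 ≡ 128^2 = 16384 ≡ 609 (mod 631)
11^16 ≡ 609^2 = 370881 ≡ 484 (mod 631)
11^32 ≡ 484^2 = 234256 ≡ 155 (mod 631)
11^64 ≡ 155^2 = 24025 ≡ 47 (mod 631)
11^128 ≡ 47^2 = 2209 ≡ 316 (mod 631)
11^256 ≡ 316^2 = 99856 ≡ 158 (mod 631)
11^512 ≡ 158^2 = 24964 ≡ 355 (mod 631)
630 = 512 + 64 + 32 + 16 + 4 + 2 in binary powers of 2.
So 11^630 ≡ 355 · 47 · 155 · 484 · 128 · 121 ≡ 1 (mod 631).
Since the result is 1, base 11 gives no evidence that 631 is composite.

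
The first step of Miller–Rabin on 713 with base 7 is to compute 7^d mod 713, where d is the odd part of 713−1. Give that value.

536

713 − 1 = 712 = 2^3 · 89, so d = 89.
7^1 ≡ 7 (mod 713)
7^2 ≡ 7^2 = 49 ≡ 49 (mod 713)
7^4 ≡ 49^2 = 2401 ≡ 262 (mod 713)
7^8 ≡ 262^2 = 68644 ≡ 196 (mod 713)
7^16 ≡ 196^2 = 38416 ≡ 627 (mod 713)
7^32 ≡ 627^2 = 393129 ≡ 266 (mod 713)
7^64 ≡ 266^2 = 70756 ≡ 169 (mod 713)
89 = 64 + 16 + 8 + 1 in binary powers of 2.
So 7^89 ≡ 169 · 627 · 196 · 7 ≡ 536 (mod 713).
Squaring chain: 536 → 670 → 423; never reaches −1, so base 7 is a Miller–Rabin witness that 713 is composite.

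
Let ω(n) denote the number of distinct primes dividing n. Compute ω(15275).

3

15275 = 5^2 · 611
611 = 13 · 47
15275 = 5^2 · 13 · 47, which has 3 distinct prime factors.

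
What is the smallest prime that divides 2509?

13

2509 is odd.
Digit sum 16, not divisible by 3.
Ends in 9: not divisible by 5.
7: 2509 = 7·358 + 3
11: 2509 = 11·228 + 1
13: 2509 = 13·193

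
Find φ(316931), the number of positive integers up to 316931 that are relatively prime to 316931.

293760

Factor: 316931 = 17 · 103 · 181.
φ(316931) = (17−1) · (103−1) · (181−1) = 16 · 102 · 180 = 293760.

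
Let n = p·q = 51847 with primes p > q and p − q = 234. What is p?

Since p = q + 234, we have 51847 = q(q + 234), so q² + 234q − 51847 = 0.
Discriminant: 234² + 4·51847 = 54756 + 207388 = 262144; √262144 = 512.
q = (−234 + 512)/2 = 139, and p = q + 234 = 373.
Check: 139 · 373 = 51847.

373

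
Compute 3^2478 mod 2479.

3^1 ≡ 3 (mod 2479)
3^2 ≡ 3^2 = 9 ≡ 9 (mod 2479)
3^4 ≡ 9^2 = 81 ≡ 81 (mod 2479)
3^8 ≡ 81^2 = 6561 ≡ 1603 (mod 2479)
3^16 ≡ 1603^2 = 2569609 ≡ 1365 (mod 2479)
3^32 ≡ 1365^2 = 1863225 ≡ 1496 (mod 2479)
3^64 ≡ 1496^2 = 2238016 ≡ 1958 (mod 2479)
3^128 ≡ 1958^2 = 3833764 ≡ 1230 (mod 2479)
3^256 ≡ 1230^2 = 1512900 ≡ 710 (mod 2479)
3^512 ≡ 710^2 = 504100 ≡ 863 (mod 2479)
3^1024 ≡ 863^2 = 744769 ≡ 1069 (mod 2479)
3^2048 ≡ 1069^2 = 1142761 ≡ 2421 (mod 2479)
2478 = 2048 + 256 + 128 + 32 + 8 + 4 + 2 in binary powers of 2.
So 3^2478 ≡ 2421 · 710 · 1230 · 1496 · 1603 · 81 · 9 ≡ 2452 (mod 2479).
Since 2452 ≠ 1, base 3 is a Fermat witness: 2479 is composite.

2452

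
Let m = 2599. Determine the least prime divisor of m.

2599 is odd.
Digit sum 25, not divisible by 3.
Ends in 9: not divisible by 5.
7: 2599 = 7·371 + 2
11: 2599 = 11·236 + 3
13: 2599 = 13·199 + 12
17: 2599 = 17·152 + 15
19: 2599 = 19·136 + 15
23: 2599 = 23·113

23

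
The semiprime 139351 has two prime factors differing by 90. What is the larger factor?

421

Since p = q + 90, we have 139351 = q(q + 90), so q² + 90q − 139351 = 0.
Discriminant: 90² + 4·139351 = 8100 + 557404 = 565504; √565504 = 752.
q = (−90 + 752)/2 = 331, and p = q + 90 = 421.
Check: 331 · 421 = 139351.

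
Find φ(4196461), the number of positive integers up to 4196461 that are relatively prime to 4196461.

Factor: 4196461 = 127 · 173 · 191.
φ(4196461) = (127−1) · (173−1) · (191−1) = 126 · 172 · 190 = 4117680.

4117680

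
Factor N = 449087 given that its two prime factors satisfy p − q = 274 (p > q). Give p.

821

Since p = q + 274, we have 449087 = q(q + 274), so q² + 274q − 449087 = 0.
Discriminant: 274² + 4·449087 = 75076 + 1796348 = 1871424; √1871424 = 1368.
q = (−274 + 1368)/2 = 547, and p = q + 274 = 821.
Check: 547 · 821 = 449087.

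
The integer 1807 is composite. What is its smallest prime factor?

13

1807 is odd.
Digit sum 16, not divisible by 3.
Ends in 7: not divisible by 5.
7: 1807 = 7·258 + 1
11: 1807 = 11·164 + 3
13: 1807 = 13·139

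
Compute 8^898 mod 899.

760

8^1 ≡ 8 (mod 899)
8^2 ≡ 8^2 = 64 ≡ 64 (mod 899)
8^4 ≡ 64^2 = 4096 ≡ 500 (mod 899)
8^8 ≡ 500^2 = 250000 ≡ 78 (mod 899)
8^16 ≡ 78^2 = 6084 ≡ 690 (mod 899)
8^32 ≡ 690^2 = 476100 ≡ 529 (mod 899)
8^64 ≡ 529^2 = 279841 ≡ 252 (mod 899)
8^128 ≡ 252^2 = 63504 ≡ 574 (mod 899)
8^256 ≡ 574^2 = 329476 ≡ 442 (mod 899)
8^512 ≡ 442^2 = 195364 ≡ 281 (mod 899)
898 = 512 + 256 + 128 + 2 in binary powers of 2.
So 8^898 ≡ 281 · 442 · 574 · 64 ≡ 760 (mod 899).
Since 760 ≠ 1, base 8 is a Fermat witness: 899 is composite.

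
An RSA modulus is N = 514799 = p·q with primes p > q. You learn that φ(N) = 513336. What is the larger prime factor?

φ(n) = (p−1)(q−1) = n − (p+q) + 1, so p + q = 514799 − 513336 + 1 = 1464.
p and q are the roots of t² − 1464t + 514799 = 0.
Discriminant: 1464² − 4·514799 = 2143296 − 2059196 = 84100; √84100 = 290.
q = (1464 − 290)/2 = 587, p = (1464 + 290)/2 = 877.
Check: 587 · 877 = 514799.

877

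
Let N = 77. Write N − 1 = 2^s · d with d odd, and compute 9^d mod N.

77 − 1 = 76 = 2^2 · 19, so d = 19.
9^1 ≡ 9 (mod 77)
9^2 ≡ 9^2 = 81 ≡ 4 (mod 77)
9^4 ≡ 4^2 = 16 ≡ 16 (mod 77)
9^8 ≡ 16^2 = 256 ≡ 25 (mod 77)
9^16 ≡ 25^2 = 625 ≡ 9 (mod 77)
19 = 16 + 2 + 1 in binary powers of 2.
So 9^19 ≡ 9 · 4 · 9 ≡ 16 (mod 77).
Squaring chain: 16 → 25; never reaches −1, so base 9 is a Miller–Rabin witness that 77 is composite.

16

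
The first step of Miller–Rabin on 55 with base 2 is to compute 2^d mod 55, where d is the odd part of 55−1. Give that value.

55 − 1 = 54 = 2^1 · 27, so d = 27.
2^1 ≡ 2 (mod 55)
2^2 ≡ 2^2 = 4 ≡ 4 (mod 55)
2^4 ≡ 4^2 = 16 ≡ 16 (mod 55)
2^8 ≡ 16^2 = 256 ≡ 36 (mod 55)
2^16 ≡ 36^2 = 1296 ≡ 31 (mod 55)
27 = 16 + 8 + 2 + 1 in binary powers of 2.
So 2^27 ≡ 31 · 36 · 4 · 2 ≡ 18 (mod 55).
Squaring chain: 18; never reaches −1, so base 2 is a Miller–Rabin witness that 55 is composite.

18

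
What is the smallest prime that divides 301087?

301087 is odd.
Digit sum 19, not divisible by 3.
Ends in 7: not divisible by 5.
7: 301087 = 7·43012 + 3
11: 301087 = 11·27371 + 6
13: 301087 = 13·23160 + 7
17: 301087 = 17·17711

17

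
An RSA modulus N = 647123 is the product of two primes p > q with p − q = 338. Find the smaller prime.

Since p = q + 338, we have 647123 = q(q + 338), so q² + 338q − 647123 = 0.
Discriminant: 338² + 4·647123 = 114244 + 2588492 = 2702736; √2702736 = 1644.
q = (−338 + 1644)/2 = 653, and p = q + 338 = 991.
Check: 653 · 991 = 647123.

653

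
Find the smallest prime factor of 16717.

73

16717 is odd.
Digit sum 22, not divisible by 3.
Ends in 7: not divisible by 5.
7: 16717 = 7·2388 + 1
11: 16717 = 11·1519 + 8
13: 16717 = 13·1285 + 12
17: 16717 = 17·983 + 6
19: 16717 = 19·879 + 16
23: 16717 = 23·726 + 19
29: 16717 = 29·576 + 13
31: 16717 = 31·539 + 8
37: 16717 = 37·451 + 30
41: 16717 = 41·407 + 30
43: 16717 = 43·388 + 33
47: 16717 = 47·355 + 32
53: 16717 = 53·315 + 22
59: 16717 = 59·283 + 20
61: 16717 = 61·274 + 3
67: 16717 = 67·249 + 34
71: 16717 = 71·235 + 32
73: 16717 = 73·229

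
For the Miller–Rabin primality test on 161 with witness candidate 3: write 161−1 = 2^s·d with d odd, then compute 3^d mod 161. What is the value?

161 − 1 = 160 = 2^5 · 5, so d = 5.
3^1 ≡ 3 (mod 161)
3^2 ≡ 3^2 = 9 ≡ 9 (mod 161)
3^4 ≡ 9^2 = 81 ≡ 81 (mod 161)
5 = 4 + 1 in binary powers of 2.
So 3^5 ≡ 81 · 3 ≡ 82 (mod 161).
Squaring chain: 82 → 123 → 156 → 25 → 142; never reaches −1, so base 3 is a Miller–Rabin witness that 161 is composite.

82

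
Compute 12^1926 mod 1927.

1840

12^1 ≡ 12 (mod 1927)
12^2 ≡ 12^2 = 144 ≡ 144 (mod 1927)
12^4 ≡ 144^2 = 20736 ≡ 1466 (mod 1927)
12^8 ≡ 1466^2 = 2149156 ≡ 551 (mod 1927)
12^16 ≡ 551^2 = 303601 ≡ 1062 (mod 1927)
12^32 ≡ 1062^2 = 1127844 ≡ 549 (mod 1927)
12^64 ≡ 549^2 = 301401 ≡ 789 (mod 1927)
12^128 ≡ 789^2 = 622521 ≡ 100 (mod 1927)
12^256 ≡ 100^2 = 10000 ≡ 365 (mod 1927)
12^512 ≡ 365^2 = 133225 ≡ 262 (mod 1927)
12^1024 ≡ 262^2 = 68644 ≡ 1199 (mod 1927)
1926 = 1024 + 512 + 256 + 128 + 4 + 2 in binary powers of 2.
So 12^1926 ≡ 1199 · 262 · 365 · 100 · 1466 · 144 ≡ 1840 (mod 1927).
Since 1840 ≠ 1, base 12 is a Fermat witness: 1927 is composite.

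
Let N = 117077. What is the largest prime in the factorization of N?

117077 = 47 · 2491
2491 = 47 · 53
53 is prime.
So 117077 = 47^2 · 53; the largest prime factor is 53.

53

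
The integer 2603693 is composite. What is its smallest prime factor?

43

2603693 is odd.
Digit sum 29, not divisible by 3.
Ends in 3: not divisible by 5.
7: 2603693 = 7·371956 + 1
11: 2603693 = 11·236699 + 4
13: 2603693 = 13·200284 + 1
17: 2603693 = 17·153158 + 7
19: 2603693 = 19·137036 + 9
23: 2603693 = 23·113204 + 1
29: 2603693 = 29·89782 + 15
31: 2603693 = 31·83990 + 3
37: 2603693 = 37·70370 + 3
41: 2603693 = 41·63504 + 29
43: 2603693 = 43·60551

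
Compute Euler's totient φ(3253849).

3182256

Factor: 3253849 = 83 · 197 · 199.
φ(3253849) = (83−1) · (197−1) · (199−1) = 82 · 196 · 198 = 3182256.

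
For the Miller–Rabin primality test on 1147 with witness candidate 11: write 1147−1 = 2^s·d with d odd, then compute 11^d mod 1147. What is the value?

184

1147 − 1 = 1146 = 2^1 · 573, so d = 573.
11^1 ≡ 11 (mod 1147)
11^2 ≡ 11^2 = 121 ≡ 121 (mod 1147)
11^4 ≡ 121^2 = 14641 ≡ 877 (mod 1147)
11^8 ≡ 877^2 = 769129 ≡ 639 (mod 1147)
11^16 ≡ 639^2 = 408321 ≡ 1136 (mod 1147)
11^32 ≡ 1136^2 = 1290496 ≡ 121 (mod 1147)
11^64 ≡ 121^2 = 14641 ≡ 877 (mod 1147)
11^128 ≡ 877^2 = 769129 ≡ 639 (mod 1147)
11^256 ≡ 639^2 = 408321 ≡ 1136 (mod 1147)
11^512 ≡ 1136^2 = 1290496 ≡ 121 (mod 1147)
573 = 512 + 32 + 16 + 8 + 4 + 1 in binary powers of 2.
So 11^573 ≡ 121 · 121 · 1136 · 639 · 877 · 11 ≡ 184 (mod 1147).
Squaring chain: 184; never reaches −1, so base 11 is a Miller–Rabin witness that 1147 is composite.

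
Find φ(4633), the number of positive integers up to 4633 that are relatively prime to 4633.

4480

Factor: 4633 = 41 · 113.
φ(4633) = (41−1) · (113−1) = 40 · 112 = 4480.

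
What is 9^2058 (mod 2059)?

9^1 ≡ 9 (mod 2059)
9^2 ≡ 9^2 = 81 ≡ 81 (mod 2059)
9^4 ≡ 81^2 = 6561 ≡ 384 (mod 2059)
9^8 ≡ 384^2 = 147456 ≡ 1267 (mod 2059)
9^16 ≡ 1267^2 = 1605289 ≡ 1328 (mod 2059)
9^32 ≡ 1328^2 = 1763584 ≡ 1080 (mod 2059)
9^64 ≡ 1080^2 = 1166400 ≡ 1006 (mod 2059)
9^128 ≡ 1006^2 = 1012036 ≡ 1067 (mod 2059)
9^256 ≡ 1067^2 = 1138489 ≡ 1921 (mod 2059)
9^512 ≡ 1921^2 = 3690241 ≡ 513 (mod 2059)
9^1024 ≡ 513^2 = 263169 ≡ 1676 (mod 2059)
9^2048 ≡ 1676^2 = 2808976 ≡ 500 (mod 2059)
2058 = 2048 + 8 + 2 in binary powers of 2.
So 9^2058 ≡ 500 · 1267 · 81 ≡ 1161 (mod 2059).
Since 1161 ≠ 1, base 9 is a Fermat witness: 2059 is composite.

1161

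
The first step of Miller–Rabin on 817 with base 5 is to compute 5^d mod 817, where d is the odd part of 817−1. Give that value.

710

817 − 1 = 816 = 2^4 · 51, so d = 51.
5^1 ≡ 5 (mod 817)
5^2 ≡ 5^2 = 25 ≡ 25 (mod 817)
5^4 ≡ 25^2 = 625 ≡ 625 (mod 817)
5^8 ≡ 625^2 = 390625 ≡ 99 (mod 817)
5^16 ≡ 99^2 = 9801 ≡ 814 (mod 817)
5^32 ≡ 814^2 = 662596 ≡ 9 (mod 817)
51 = 32 + 16 + 2 + 1 in binary powers of 2.
So 5^51 ≡ 9 · 814 · 25 · 5 ≡ 710 (mod 817).
Squaring chain: 710 → 11 → 121 → 752; never reaches −1, so base 5 is a Miller–Rabin witness that 817 is composite.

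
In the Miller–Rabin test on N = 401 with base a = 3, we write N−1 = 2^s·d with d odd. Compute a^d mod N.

401 − 1 = 400 = 2^4 · 25, so d = 25.
3^1 ≡ 3 (mod 401)
3^2 ≡ 3^2 = 9 ≡ 9 (mod 401)
3^4 ≡ 9^2 = 81 ≡ 81 (mod 401)
3^8 ≡ 81^2 = 6561 ≡ 145 (mod 401)
3^16 ≡ 145^2 = 21025 ≡ 173 (mod 401)
25 = 16 + 8 + 1 in binary powers of 2.
So 3^25 ≡ 173 · 145 · 3 ≡ 268 (mod 401).
Squaring chain: 268 → 45 → 20 → 400; reaches −1, so base 3 does not prove 401 composite.

268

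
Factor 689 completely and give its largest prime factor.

53

689 = 13 · 53
53 is prime.
So 689 = 13 · 53; the largest prime factor is 53.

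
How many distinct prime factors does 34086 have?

5

34086 = 2 · 17043
17043 = 3 · 5681
5681 = 13 · 437
437 = 19 · 23
34086 = 2 · 3 · 13 · 19 · 23, which has 5 distinct prime factors.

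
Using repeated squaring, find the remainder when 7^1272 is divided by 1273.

1179

7^1 ≡ 7 (mod 1273)
7^2 ≡ 7^2 = 49 ≡ 49 (mod 1273)
7^4 ≡ 49^2 = 2401 ≡ 1128 (mod 1273)
7^8 ≡ 1128^2 = 1272384 ≡ 657 (mod 1273)
7^16 ≡ 657^2 = 431649 ≡ 102 (mod 1273)
7^32 ≡ 102^2 = 10404 ≡ 220 (mod 1273)
7^64 ≡ 220^2 = 48400 ≡ 26 (mod 1273)
7^128 ≡ 26^2 = 676 ≡ 676 (mod 1273)
7^256 ≡ 676^2 = 456976 ≡ 1242 (mod 1273)
7^512 ≡ 1242^2 = 1542564 ≡ 961 (mod 1273)
7^1024 ≡ 961^2 = 923521 ≡ 596 (mod 1273)
1272 = 1024 + 128 + 64 + 32 + 16 + 8 in binary powers of 2.
So 7^1272 ≡ 596 · 676 · 26 · 220 · 102 · 657 ≡ 1179 (mod 1273).
Since 1179 ≠ 1, base 7 is a Fermat witness: 1273 is composite.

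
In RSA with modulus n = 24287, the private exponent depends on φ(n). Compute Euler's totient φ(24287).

Factor: 24287 = 149 · 163.
φ(24287) = (149−1) · (163−1) = 148 · 162 = 23976.

23976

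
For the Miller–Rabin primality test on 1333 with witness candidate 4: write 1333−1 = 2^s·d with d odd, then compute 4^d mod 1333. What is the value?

901

1333 − 1 = 1332 = 2^2 · 333, so d = 333.
4^1 ≡ 4 (mod 1333)
4^2 ≡ 4^2 = 16 ≡ 16 (mod 1333)
4^4 ≡ 16^2 = 256 ≡ 256 (mod 1333)
4^8 ≡ 256^2 = 65536 ≡ 219 (mod 1333)
4^16 ≡ 219^2 = 47961 ≡ 1306 (mod 1333)
4^32 ≡ 1306^2 = 1705636 ≡ 729 (mod 1333)
4^64 ≡ 729^2 = 531441 ≡ 907 (mod 1333)
4^128 ≡ 907^2 = 822649 ≡ 188 (mod 1333)
4^256 ≡ 188^2 = 35344 ≡ 686 (mod 1333)
333 = 256 + 64 + 8 + 4 + 1 in binary powers of 2.
So 4^333 ≡ 686 · 907 · 219 · 256 · 4 ≡ 901 (mod 1333).
Squaring chain: 901 → 4; never reaches −1, so base 4 is a Miller–Rabin witness that 1333 is composite.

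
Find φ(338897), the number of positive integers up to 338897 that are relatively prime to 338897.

Factor: 338897 = 13 · 131 · 199.
φ(338897) = (13−1) · (131−1) · (199−1) = 12 · 130 · 198 = 308880.

308880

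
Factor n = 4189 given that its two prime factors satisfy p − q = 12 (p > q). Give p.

Since p = q + 12, we have 4189 = q(q + 12), so q² + 12q − 4189 = 0.
Discriminant: 12² + 4·4189 = 144 + 16756 = 16900; √16900 = 130.
q = (−12 + 130)/2 = 59, and p = q + 12 = 71.
Check: 59 · 71 = 4189.

71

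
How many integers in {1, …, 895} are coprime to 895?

Factor: 895 = 5 · 179.
φ(895) = (5−1) · (179−1) = 4 · 178 = 712.

712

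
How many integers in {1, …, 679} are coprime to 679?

Factor: 679 = 7 · 97.
φ(679) = (7−1) · (97−1) = 6 · 96 = 576.

576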